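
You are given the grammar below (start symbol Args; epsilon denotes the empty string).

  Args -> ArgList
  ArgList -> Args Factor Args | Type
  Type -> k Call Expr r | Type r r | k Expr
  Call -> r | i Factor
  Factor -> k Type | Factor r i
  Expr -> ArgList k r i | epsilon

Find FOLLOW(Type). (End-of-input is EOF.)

In ArgList -> Type: Type is at the end, add FOLLOW(ArgList) = { EOF, k }.
In Type -> Type r r: add FIRST(r r) = { r }.
In Factor -> k Type: Type is at the end, add FOLLOW(Factor) = { k, r }.
Union: FOLLOW(Type) = { EOF, k, r }.

{ EOF, k, r }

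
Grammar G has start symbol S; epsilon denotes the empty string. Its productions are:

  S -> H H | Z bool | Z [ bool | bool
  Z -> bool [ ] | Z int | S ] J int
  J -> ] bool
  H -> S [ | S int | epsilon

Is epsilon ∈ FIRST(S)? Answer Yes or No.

Yes

S -> H H and each of H, H is nullable, so S ⇒* epsilon.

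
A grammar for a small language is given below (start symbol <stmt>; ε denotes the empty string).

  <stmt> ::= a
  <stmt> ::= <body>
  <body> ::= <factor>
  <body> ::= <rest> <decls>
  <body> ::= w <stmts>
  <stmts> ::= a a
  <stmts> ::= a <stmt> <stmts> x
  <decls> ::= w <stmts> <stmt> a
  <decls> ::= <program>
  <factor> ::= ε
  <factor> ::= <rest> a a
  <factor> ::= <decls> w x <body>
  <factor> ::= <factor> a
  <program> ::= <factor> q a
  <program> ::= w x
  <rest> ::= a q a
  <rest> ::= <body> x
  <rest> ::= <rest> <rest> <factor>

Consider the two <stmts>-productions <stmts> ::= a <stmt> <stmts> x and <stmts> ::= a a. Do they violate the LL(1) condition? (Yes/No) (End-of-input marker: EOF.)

FIRST(a <stmt> <stmts> x) = { a } and FIRST(a a) = { a }.
Both contain a, so the two alternatives are not disjoint — LL(1) conflict.

Yes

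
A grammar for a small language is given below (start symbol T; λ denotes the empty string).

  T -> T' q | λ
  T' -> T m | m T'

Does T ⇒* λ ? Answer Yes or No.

Yes

T has an λ-production, so T ⇒ λ.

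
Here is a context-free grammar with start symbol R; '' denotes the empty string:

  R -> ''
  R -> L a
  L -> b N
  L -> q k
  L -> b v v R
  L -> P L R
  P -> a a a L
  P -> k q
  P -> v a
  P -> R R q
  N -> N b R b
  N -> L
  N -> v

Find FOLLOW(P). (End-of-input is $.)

In L -> P L R: add FIRST(L R) = { a, b, k, q, v }.
Union: FOLLOW(P) = { a, b, k, q, v }.

{ a, b, k, q, v }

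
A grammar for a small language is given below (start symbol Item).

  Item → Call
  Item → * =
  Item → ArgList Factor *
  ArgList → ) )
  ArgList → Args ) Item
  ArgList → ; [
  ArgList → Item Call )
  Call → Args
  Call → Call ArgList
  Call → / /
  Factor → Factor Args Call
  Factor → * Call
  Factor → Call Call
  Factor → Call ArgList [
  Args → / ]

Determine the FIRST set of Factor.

{ *, / }

From Factor → Factor Args Call: add FIRST(Factor) = { *, / }.
Factor → * Call contributes {*}.
From Factor → Call Call: add FIRST(Call) = { / }.
From Factor → Call ArgList [: add FIRST(Call) = { / }.
Union: FIRST(Factor) = { *, / }.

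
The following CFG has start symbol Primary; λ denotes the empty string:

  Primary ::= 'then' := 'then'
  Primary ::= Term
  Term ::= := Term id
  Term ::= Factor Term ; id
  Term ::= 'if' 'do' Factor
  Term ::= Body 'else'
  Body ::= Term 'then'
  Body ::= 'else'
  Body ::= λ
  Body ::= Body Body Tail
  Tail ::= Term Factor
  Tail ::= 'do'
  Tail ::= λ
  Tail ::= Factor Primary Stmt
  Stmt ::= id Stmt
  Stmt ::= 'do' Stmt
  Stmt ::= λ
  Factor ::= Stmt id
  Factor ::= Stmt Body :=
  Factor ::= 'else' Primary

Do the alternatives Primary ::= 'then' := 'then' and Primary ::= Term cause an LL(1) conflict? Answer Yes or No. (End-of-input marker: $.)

No

FIRST('then' := 'then') = { 'then' } and FIRST(Term) = { 'do', 'else', 'if', :=, id }.
The FIRST sets are disjoint and neither alternative is nullable — no conflict.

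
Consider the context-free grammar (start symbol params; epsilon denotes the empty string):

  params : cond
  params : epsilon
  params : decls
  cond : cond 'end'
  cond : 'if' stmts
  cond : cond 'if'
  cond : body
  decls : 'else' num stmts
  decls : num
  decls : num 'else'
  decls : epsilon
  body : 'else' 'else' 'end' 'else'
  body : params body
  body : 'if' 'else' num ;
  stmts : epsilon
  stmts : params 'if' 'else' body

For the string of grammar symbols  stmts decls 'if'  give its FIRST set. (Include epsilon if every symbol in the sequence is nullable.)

{ 'else', 'if', num }

Add FIRST(stmts)\{epsilon} = { 'else', 'if', num }; stmts is nullable, continue.
Add FIRST(decls)\{epsilon} = { 'else', num }; decls is nullable, continue.
'if' is a terminal; add {'if'} and stop.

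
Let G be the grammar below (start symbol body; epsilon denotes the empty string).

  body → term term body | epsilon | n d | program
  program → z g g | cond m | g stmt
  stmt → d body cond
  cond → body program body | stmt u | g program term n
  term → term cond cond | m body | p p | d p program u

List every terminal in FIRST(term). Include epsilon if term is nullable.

{ d, m, p }

From term → term cond cond: add FIRST(term) = { d, m, p }.
term → m body contributes {m}.
term → p p contributes {p}.
term → d p program u contributes {d}.
Union: FIRST(term) = { d, m, p }.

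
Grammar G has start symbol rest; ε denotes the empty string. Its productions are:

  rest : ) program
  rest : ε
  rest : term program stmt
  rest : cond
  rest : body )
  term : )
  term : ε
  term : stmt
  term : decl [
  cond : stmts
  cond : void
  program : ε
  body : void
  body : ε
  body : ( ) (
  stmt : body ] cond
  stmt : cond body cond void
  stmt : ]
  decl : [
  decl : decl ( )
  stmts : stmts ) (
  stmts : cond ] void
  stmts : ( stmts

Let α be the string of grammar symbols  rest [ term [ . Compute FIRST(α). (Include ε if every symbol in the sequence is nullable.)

Add FIRST(rest)\{ε} = { (, ), [, ], void }; rest is nullable, continue.
[ is a terminal; add {[} and stop.

{ (, ), [, ], void }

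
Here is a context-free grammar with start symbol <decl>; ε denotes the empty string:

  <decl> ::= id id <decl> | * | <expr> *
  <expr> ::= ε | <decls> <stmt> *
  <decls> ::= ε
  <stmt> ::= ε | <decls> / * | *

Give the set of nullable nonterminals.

{ <decls>, <expr>, <stmt> }

Directly nullable (have an ε-production): <expr>, <decls>, <stmt>.
No other nonterminal has a production whose RHS symbols are all nullable.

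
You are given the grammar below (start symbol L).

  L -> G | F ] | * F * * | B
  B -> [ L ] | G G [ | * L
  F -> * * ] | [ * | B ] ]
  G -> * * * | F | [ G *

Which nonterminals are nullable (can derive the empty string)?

No nonterminal has an empty production or an RHS whose symbols are all nullable.

{ } (none)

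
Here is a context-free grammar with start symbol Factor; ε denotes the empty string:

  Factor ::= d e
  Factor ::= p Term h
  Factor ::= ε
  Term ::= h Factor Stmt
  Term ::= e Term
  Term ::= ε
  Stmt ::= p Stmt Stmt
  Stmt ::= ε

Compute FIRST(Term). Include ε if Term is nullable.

{ e, h, ε }

Term ::= h Factor Stmt contributes {h}.
Term ::= e Term contributes {e}.
Term ::= ε contributes ε.
Union: FIRST(Term) = { e, h, ε }.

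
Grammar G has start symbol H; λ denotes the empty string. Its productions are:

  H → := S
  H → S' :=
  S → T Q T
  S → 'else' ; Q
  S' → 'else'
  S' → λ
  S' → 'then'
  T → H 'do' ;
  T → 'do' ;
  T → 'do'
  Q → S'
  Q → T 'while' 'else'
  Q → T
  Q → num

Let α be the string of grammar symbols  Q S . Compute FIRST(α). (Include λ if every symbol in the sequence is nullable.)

Add FIRST(Q)\{λ} = { 'do', 'else', 'then', :=, num }; Q is nullable, continue.
Add FIRST(S) = { 'do', 'else', 'then', := }; S is not nullable, stop.

{ 'do', 'else', 'then', :=, num }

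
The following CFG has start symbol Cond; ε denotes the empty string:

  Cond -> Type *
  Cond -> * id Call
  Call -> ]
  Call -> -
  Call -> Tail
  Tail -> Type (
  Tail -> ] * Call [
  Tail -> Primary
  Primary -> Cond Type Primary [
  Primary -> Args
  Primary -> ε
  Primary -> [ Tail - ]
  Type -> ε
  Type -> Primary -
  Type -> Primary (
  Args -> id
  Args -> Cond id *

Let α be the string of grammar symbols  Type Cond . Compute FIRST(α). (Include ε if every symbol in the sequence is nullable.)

Add FIRST(Type)\{ε} = { (, *, -, [, id }; Type is nullable, continue.
Add FIRST(Cond) = { (, *, -, [, id }; Cond is not nullable, stop.

{ (, *, -, [, id }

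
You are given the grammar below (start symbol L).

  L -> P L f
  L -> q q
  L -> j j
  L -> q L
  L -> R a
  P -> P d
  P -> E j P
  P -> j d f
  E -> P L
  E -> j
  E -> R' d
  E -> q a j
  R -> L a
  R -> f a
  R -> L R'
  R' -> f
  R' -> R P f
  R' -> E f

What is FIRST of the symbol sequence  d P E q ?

d is a terminal; add {d} and stop.

{ d }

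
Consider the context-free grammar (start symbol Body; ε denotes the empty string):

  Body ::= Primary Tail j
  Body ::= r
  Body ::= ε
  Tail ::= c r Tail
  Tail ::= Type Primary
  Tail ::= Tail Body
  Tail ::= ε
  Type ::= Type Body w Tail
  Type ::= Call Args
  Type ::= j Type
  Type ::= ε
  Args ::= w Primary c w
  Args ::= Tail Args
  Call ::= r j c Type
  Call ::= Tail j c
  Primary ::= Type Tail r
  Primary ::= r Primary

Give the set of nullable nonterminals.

Directly nullable (have an ε-production): Body, Tail, Type.
No other nonterminal has a production whose RHS symbols are all nullable.

{ Body, Tail, Type }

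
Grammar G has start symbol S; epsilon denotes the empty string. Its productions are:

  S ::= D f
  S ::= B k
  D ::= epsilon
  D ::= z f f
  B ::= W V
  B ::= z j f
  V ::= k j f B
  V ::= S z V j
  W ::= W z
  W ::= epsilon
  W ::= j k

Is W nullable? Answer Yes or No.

W has an epsilon-production, so W ⇒ epsilon.

Yes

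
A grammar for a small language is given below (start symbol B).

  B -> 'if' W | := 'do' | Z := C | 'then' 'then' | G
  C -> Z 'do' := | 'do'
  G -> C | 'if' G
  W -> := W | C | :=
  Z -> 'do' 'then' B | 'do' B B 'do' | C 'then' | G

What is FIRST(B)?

{ 'do', 'if', 'then', := }

B -> 'if' W contributes {'if'}.
B -> := 'do' contributes {:=}.
From B -> Z := C: add FIRST(Z) = { 'do', 'if' }.
B -> 'then' 'then' contributes {'then'}.
From B -> G: add FIRST(G) = { 'do', 'if' }.
Union: FIRST(B) = { 'do', 'if', 'then', := }.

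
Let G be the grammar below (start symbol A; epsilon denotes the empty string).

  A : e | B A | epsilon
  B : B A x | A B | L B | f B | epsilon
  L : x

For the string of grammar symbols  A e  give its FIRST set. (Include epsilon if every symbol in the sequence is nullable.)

{ e, f, x }

Add FIRST(A)\{epsilon} = { e, f, x }; A is nullable, continue.
e is a terminal; add {e} and stop.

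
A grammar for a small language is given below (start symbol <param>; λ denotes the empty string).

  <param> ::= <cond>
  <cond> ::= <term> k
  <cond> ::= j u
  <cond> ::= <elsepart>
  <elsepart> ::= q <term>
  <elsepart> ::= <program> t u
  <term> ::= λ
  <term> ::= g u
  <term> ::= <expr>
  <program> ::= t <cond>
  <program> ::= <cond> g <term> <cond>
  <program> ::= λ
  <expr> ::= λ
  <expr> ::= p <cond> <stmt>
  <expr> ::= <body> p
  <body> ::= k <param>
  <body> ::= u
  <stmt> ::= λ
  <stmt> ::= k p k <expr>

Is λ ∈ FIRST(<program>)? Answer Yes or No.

<program> has an λ-production, so <program> ⇒ λ.

Yes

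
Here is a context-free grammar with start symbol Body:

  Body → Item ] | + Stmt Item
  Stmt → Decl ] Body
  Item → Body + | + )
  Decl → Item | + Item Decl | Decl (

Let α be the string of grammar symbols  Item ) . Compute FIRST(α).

Add FIRST(Item) = { + }; Item is not nullable, stop.

{ + }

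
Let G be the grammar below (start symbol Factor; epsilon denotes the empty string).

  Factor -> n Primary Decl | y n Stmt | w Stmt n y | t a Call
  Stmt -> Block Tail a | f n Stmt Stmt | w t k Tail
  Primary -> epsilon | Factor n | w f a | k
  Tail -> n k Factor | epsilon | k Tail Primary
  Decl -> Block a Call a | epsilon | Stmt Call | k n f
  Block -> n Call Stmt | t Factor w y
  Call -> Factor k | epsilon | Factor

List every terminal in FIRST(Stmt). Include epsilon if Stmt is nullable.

From Stmt -> Block Tail a: add FIRST(Block) = { n, t }.
Stmt -> f n Stmt Stmt contributes {f}.
Stmt -> w t k Tail contributes {w}.
Union: FIRST(Stmt) = { f, n, t, w }.

{ f, n, t, w }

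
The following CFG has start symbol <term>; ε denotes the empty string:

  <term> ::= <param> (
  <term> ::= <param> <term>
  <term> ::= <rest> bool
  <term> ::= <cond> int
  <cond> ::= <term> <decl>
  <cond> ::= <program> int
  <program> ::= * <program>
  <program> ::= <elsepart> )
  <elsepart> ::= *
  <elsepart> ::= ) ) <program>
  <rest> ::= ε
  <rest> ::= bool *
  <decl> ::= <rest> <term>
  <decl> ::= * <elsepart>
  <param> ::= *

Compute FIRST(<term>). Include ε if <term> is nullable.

From <term> ::= <param> (: add FIRST(<param>) = { * }.
From <term> ::= <param> <term>: add FIRST(<param>) = { * }.
From <term> ::= <rest> bool: <rest> nullable, take FIRST(<rest>) ∪ {bool} = { bool }.
From <term> ::= <cond> int: add FIRST(<cond>) = { ), *, bool }.
Union: FIRST(<term>) = { ), *, bool }.

{ ), *, bool }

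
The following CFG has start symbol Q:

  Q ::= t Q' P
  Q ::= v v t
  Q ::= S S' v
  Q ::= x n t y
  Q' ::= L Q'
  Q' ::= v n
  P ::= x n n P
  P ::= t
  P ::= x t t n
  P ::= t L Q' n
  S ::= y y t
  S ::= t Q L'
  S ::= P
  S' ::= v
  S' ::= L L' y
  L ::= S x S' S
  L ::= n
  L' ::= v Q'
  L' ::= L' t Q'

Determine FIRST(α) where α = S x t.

Add FIRST(S) = { t, x, y }; S is not nullable, stop.

{ t, x, y }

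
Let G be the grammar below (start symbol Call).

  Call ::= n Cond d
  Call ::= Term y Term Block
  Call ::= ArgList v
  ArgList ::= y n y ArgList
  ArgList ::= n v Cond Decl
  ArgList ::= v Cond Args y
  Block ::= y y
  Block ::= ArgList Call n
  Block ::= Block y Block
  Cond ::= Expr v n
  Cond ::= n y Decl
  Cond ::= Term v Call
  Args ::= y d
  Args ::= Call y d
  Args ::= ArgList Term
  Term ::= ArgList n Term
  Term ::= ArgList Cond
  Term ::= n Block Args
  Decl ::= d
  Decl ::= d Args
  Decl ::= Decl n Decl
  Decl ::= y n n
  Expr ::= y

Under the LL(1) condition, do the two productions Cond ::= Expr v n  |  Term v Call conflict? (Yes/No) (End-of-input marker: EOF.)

FIRST(Expr v n) = { y } and FIRST(Term v Call) = { n, v, y }.
Both contain y, so the two alternatives are not disjoint — LL(1) conflict.

Yes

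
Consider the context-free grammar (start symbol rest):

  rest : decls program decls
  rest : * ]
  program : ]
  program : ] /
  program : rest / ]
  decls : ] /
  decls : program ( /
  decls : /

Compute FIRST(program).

{ *, /, ] }

program : ] contributes {]}.
program : ] / contributes {]}.
From program : rest / ]: add FIRST(rest) = { *, /, ] }.
Union: FIRST(program) = { *, /, ] }.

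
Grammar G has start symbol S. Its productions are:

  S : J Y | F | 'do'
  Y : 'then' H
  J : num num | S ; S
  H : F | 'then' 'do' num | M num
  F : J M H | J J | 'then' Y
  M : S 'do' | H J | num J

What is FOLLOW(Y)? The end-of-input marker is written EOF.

In S : J Y: Y is at the end, add FOLLOW(S) = { EOF, 'do', 'then', ;, num }.
In F : 'then' Y: Y is at the end, add FOLLOW(F) = { EOF, 'do', 'then', ;, num }.
Union: FOLLOW(Y) = { EOF, 'do', 'then', ;, num }.

{ EOF, 'do', 'then', ;, num }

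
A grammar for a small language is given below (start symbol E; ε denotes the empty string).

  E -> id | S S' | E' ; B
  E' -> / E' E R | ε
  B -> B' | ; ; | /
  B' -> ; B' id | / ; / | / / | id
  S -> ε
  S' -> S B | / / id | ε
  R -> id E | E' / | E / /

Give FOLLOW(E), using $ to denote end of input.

E is the start symbol, so $ ∈ FOLLOW(E).
In E' -> / E' E R: add FIRST(R) = { /, ;, id }.
In R -> id E: E is at the end, add FOLLOW(R) = { /, ;, id }.
In R -> E / /: add FIRST(/ /) = { / }.
Union: FOLLOW(E) = { $, /, ;, id }.

{ $, /, ;, id }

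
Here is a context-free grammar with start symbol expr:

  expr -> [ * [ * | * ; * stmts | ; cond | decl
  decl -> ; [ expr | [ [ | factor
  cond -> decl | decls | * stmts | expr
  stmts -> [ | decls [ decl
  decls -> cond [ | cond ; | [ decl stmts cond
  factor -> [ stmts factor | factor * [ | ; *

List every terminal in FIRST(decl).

{ ;, [ }

decl -> ; [ expr contributes {;}.
decl -> [ [ contributes {[}.
From decl -> factor: add FIRST(factor) = { ;, [ }.
Union: FIRST(decl) = { ;, [ }.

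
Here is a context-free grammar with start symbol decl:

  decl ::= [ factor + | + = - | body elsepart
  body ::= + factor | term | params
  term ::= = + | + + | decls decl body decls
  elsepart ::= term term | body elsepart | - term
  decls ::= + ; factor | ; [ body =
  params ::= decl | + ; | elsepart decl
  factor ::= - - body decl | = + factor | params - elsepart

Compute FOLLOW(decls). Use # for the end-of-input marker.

{ #, +, -, ;, =, [ }

In term ::= decls decl body decls: add FIRST(decl body decls) = { +, -, ;, =, [ }.
In term ::= decls decl body decls: decls is at the end, add FOLLOW(term) = { #, +, -, ;, =, [ }.
Union: FOLLOW(decls) = { #, +, -, ;, =, [ }.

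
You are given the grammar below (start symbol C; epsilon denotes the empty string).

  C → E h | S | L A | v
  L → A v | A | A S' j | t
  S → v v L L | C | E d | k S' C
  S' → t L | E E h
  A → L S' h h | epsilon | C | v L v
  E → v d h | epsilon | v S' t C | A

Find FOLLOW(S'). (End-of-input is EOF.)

{ EOF, d, h, j, k, t, v }

In L → A S' j: add FIRST(j) = { j }.
In S → k S' C: add FIRST(C)\{epsilon} = { d, h, k, t, v }.
  Since C is nullable, also add FOLLOW(S) = { EOF, d, h, j, k, t, v }.
In A → L S' h h: add FIRST(h h) = { h }.
In E → v S' t C: add FIRST(t C) = { t }.
Union: FOLLOW(S') = { EOF, d, h, j, k, t, v }.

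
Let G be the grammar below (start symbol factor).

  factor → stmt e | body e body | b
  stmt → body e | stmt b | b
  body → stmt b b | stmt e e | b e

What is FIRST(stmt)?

{ b }

From stmt → body e: add FIRST(body) = { b }.
From stmt → stmt b: add FIRST(stmt) = { b }.
stmt → b contributes {b}.
Union: FIRST(stmt) = { b }.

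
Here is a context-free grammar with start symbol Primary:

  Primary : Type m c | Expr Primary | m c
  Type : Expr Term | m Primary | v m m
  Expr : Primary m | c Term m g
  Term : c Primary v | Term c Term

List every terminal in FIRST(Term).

Term : c Primary v contributes {c}.
From Term : Term c Term: add FIRST(Term) = { c }.
Union: FIRST(Term) = { c }.

{ c }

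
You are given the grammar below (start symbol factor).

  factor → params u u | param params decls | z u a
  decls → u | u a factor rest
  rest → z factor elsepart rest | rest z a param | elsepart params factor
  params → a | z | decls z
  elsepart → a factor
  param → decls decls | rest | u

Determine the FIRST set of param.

{ a, u, z }

From param → decls decls: add FIRST(decls) = { u }.
From param → rest: add FIRST(rest) = { a, z }.
param → u contributes {u}.
Union: FIRST(param) = { a, u, z }.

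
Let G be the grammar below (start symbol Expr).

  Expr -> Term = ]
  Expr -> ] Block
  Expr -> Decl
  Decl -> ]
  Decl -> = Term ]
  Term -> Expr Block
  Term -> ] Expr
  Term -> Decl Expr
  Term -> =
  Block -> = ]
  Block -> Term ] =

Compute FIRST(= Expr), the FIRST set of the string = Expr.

{ = }

= is a terminal; add {=} and stop.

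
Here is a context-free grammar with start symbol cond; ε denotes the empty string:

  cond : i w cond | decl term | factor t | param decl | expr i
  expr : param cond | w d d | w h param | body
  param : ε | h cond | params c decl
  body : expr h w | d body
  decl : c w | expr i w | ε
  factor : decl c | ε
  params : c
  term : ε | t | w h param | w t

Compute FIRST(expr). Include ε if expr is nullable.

From expr : param cond: param, cond nullable, take FIRST(param) ∪ FIRST(cond) = { c, d, h, i, t, w }; also ε since the whole RHS is nullable.
expr : w d d contributes {w}.
expr : w h param contributes {w}.
From expr : body: add FIRST(body) = { c, d, h, i, t, w }.
Union: FIRST(expr) = { c, d, h, i, t, w, ε }.

{ c, d, h, i, t, w, ε }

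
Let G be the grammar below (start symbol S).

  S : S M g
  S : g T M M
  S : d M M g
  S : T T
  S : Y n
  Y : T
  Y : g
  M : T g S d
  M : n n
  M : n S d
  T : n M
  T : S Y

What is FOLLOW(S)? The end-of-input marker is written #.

S is the start symbol, so # ∈ FOLLOW(S).
In S : S M g: add FIRST(M g) = { d, g, n }.
In M : T g S d: add FIRST(d) = { d }.
In M : n S d: add FIRST(d) = { d }.
In T : S Y: add FIRST(Y) = { d, g, n }.
Union: FOLLOW(S) = { #, d, g, n }.

{ #, d, g, n }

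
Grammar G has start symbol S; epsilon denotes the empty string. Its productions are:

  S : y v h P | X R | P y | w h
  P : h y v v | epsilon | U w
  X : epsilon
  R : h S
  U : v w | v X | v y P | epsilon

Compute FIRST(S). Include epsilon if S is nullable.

{ h, v, w, y }

S : y v h P contributes {y}.
From S : X R: X nullable, take FIRST(X) ∪ FIRST(R) = { h }.
From S : P y: P nullable, take FIRST(P) ∪ {y} = { h, v, w, y }.
S : w h contributes {w}.
Union: FIRST(S) = { h, v, w, y }.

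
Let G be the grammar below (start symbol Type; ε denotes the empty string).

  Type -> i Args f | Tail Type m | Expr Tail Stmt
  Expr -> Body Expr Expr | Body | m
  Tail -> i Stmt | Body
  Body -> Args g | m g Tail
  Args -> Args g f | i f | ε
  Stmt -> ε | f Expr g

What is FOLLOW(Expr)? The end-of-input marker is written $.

{ g, i, m }

In Type -> Expr Tail Stmt: add FIRST(Tail Stmt) = { g, i, m }.
In Expr -> Body Expr Expr: add FIRST(Expr) = { g, i, m }.
In Expr -> Body Expr Expr: Expr is at the end, add FOLLOW(Expr) = { g, i, m }.
In Stmt -> f Expr g: add FIRST(g) = { g }.
Union: FOLLOW(Expr) = { g, i, m }.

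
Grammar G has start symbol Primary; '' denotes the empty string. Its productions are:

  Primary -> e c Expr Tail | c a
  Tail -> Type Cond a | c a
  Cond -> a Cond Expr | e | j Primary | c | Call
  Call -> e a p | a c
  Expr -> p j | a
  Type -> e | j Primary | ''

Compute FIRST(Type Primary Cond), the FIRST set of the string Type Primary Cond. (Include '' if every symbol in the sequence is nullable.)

{ c, e, j }

Add FIRST(Type)\{''} = { e, j }; Type is nullable, continue.
Add FIRST(Primary) = { c, e }; Primary is not nullable, stop.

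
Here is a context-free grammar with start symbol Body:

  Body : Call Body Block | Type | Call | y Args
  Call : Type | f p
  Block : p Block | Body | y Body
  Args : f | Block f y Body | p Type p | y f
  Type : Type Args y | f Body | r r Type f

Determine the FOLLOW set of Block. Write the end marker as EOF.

{ EOF, f, p, r, y }

In Body : Call Body Block: Block is at the end, add FOLLOW(Body) = { EOF, f, p, r, y }.
In Block : p Block: Block is at the end, add FOLLOW(Block) = { EOF, f, p, r, y }.
In Args : Block f y Body: add FIRST(f y Body) = { f }.
Union: FOLLOW(Block) = { EOF, f, p, r, y }.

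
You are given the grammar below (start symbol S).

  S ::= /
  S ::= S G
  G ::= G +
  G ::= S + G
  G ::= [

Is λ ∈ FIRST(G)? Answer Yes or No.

No

No nonterminal in this grammar is nullable.
No production of G has an RHS whose symbols are all nullable, so G is not nullable.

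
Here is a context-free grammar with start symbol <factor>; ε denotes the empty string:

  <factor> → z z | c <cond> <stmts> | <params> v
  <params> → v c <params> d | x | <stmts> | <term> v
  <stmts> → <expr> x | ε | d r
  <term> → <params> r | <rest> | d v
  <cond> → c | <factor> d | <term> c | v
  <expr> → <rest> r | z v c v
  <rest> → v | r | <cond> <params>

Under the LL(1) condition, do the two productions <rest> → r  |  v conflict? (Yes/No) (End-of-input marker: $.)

No

FIRST(r) = { r } and FIRST(v) = { v }.
The FIRST sets are disjoint and neither alternative is nullable — no conflict.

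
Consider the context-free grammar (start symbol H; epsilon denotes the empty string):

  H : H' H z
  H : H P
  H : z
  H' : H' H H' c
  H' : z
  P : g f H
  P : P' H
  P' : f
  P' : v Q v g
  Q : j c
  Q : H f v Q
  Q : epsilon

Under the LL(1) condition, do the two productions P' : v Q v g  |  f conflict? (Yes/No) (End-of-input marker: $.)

FIRST(v Q v g) = { v } and FIRST(f) = { f }.
The FIRST sets are disjoint and neither alternative is nullable — no conflict.

No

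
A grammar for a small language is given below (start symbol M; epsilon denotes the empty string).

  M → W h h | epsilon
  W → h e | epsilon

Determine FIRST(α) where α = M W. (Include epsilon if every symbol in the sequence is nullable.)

{ h, epsilon }

Add FIRST(M)\{epsilon} = { h }; M is nullable, continue.
Add FIRST(W)\{epsilon} = { h }; W is nullable, continue.
Every symbol is nullable, so include epsilon.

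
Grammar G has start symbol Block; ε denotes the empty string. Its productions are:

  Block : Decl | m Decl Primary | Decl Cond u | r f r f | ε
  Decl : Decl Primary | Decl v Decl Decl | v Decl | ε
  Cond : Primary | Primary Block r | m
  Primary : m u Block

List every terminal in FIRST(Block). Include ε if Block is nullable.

{ m, r, v, ε }

From Block : Decl: add FIRST(Decl) = { m, v, ε } (including ε since Decl is nullable).
Block : m Decl Primary contributes {m}.
From Block : Decl Cond u: Decl nullable, take FIRST(Decl) ∪ FIRST(Cond) = { m, v }.
Block : r f r f contributes {r}.
Block : ε contributes ε.
Union: FIRST(Block) = { m, r, v, ε }.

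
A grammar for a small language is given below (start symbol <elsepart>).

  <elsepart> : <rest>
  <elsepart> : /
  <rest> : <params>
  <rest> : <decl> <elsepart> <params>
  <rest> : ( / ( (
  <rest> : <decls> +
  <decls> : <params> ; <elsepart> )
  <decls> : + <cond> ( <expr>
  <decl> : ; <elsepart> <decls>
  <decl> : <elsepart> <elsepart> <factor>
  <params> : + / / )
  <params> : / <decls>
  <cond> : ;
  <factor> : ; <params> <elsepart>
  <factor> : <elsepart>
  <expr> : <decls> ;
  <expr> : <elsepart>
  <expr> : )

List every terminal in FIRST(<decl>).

<decl> : ; <elsepart> <decls> contributes {;}.
From <decl> : <elsepart> <elsepart> <factor>: add FIRST(<elsepart>) = { (, +, /, ; }.
Union: FIRST(<decl>) = { (, +, /, ; }.

{ (, +, /, ; }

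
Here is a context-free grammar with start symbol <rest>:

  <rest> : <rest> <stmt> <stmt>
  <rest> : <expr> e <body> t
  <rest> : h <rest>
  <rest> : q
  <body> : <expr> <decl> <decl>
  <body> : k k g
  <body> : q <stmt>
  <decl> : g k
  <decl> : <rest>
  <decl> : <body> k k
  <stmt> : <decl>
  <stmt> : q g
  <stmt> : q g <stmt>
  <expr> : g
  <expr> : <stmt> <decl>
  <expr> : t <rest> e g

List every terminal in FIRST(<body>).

{ g, h, k, q, t }

From <body> : <expr> <decl> <decl>: add FIRST(<expr>) = { g, h, k, q, t }.
<body> : k k g contributes {k}.
<body> : q <stmt> contributes {q}.
Union: FIRST(<body>) = { g, h, k, q, t }.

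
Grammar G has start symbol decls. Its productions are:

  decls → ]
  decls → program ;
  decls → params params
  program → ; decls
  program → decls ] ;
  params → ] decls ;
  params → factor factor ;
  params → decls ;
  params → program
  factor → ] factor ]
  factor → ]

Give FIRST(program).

{ ;, ] }

program → ; decls contributes {;}.
From program → decls ] ;: add FIRST(decls) = { ;, ] }.
Union: FIRST(program) = { ;, ] }.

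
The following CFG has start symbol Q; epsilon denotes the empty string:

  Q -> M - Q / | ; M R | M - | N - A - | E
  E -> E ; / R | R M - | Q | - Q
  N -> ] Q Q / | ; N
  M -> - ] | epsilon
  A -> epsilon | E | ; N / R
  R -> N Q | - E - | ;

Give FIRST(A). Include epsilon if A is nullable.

{ -, ;, ], epsilon }

A -> epsilon contributes epsilon.
From A -> E: add FIRST(E) = { -, ;, ] }.
A -> ; N / R contributes {;}.
Union: FIRST(A) = { -, ;, ], epsilon }.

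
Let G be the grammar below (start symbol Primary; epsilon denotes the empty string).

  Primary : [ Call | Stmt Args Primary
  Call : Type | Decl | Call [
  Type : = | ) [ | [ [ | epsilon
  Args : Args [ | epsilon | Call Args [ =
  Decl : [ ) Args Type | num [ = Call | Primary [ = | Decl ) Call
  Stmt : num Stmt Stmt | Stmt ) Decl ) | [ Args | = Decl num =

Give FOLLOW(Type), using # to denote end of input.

In Call : Type: Type is at the end, add FOLLOW(Call) = { #, ), =, [, num }.
In Decl : [ ) Args Type: Type is at the end, add FOLLOW(Decl) = { #, ), =, [, num }.
Union: FOLLOW(Type) = { #, ), =, [, num }.

{ #, ), =, [, num }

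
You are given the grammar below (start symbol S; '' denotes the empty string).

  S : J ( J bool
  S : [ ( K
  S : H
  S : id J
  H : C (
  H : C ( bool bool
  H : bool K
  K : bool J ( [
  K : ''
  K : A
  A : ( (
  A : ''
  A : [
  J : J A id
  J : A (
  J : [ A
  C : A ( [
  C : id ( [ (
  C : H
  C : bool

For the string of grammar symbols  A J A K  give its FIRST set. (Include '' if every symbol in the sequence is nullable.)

Add FIRST(A)\{''} = { (, [ }; A is nullable, continue.
Add FIRST(J) = { (, [ }; J is not nullable, stop.

{ (, [ }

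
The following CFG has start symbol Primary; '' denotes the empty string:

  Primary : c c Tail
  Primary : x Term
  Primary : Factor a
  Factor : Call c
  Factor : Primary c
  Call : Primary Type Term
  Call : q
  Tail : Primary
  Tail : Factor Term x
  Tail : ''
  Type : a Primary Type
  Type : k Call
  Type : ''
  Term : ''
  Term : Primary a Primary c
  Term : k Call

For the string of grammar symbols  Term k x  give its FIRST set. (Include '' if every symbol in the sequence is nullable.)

Add FIRST(Term)\{''} = { c, k, q, x }; Term is nullable, continue.
k is a terminal; add {k} and stop.

{ c, k, q, x }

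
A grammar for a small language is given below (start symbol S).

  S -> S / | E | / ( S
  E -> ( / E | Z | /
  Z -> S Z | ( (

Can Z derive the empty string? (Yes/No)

No

No nonterminal in this grammar is nullable.
No production of Z has an RHS whose symbols are all nullable, so Z is not nullable.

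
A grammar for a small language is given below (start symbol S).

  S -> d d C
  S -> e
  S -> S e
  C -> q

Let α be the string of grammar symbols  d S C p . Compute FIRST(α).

{ d }

d is a terminal; add {d} and stop.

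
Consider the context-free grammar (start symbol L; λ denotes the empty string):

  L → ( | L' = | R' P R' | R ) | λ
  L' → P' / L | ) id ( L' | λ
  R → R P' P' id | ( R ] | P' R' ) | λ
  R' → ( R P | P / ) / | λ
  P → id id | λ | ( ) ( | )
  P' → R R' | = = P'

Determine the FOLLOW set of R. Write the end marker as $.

In L → R ): add FIRST()) = { ) }.
In R → R P' P' id: add FIRST(P' P' id) = { (, ), /, =, id }.
In R → ( R ]: add FIRST(]) = { ] }.
In R' → ( R P: add FIRST(P)\{λ} = { (, ), id }.
  Since P is nullable, also add FOLLOW(R') = { $, (, ), /, =, id }.
In P' → R R': add FIRST(R')\{λ} = { (, ), /, id }.
  Since R' is nullable, also add FOLLOW(P') = { (, ), /, =, id }.
Union: FOLLOW(R) = { $, (, ), /, =, ], id }.

{ $, (, ), /, =, ], id }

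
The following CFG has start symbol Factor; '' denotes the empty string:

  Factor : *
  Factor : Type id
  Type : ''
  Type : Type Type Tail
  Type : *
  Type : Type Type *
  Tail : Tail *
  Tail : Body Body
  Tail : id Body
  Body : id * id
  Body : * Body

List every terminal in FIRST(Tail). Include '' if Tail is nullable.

{ *, id }

From Tail : Tail *: add FIRST(Tail) = { *, id }.
From Tail : Body Body: add FIRST(Body) = { *, id }.
Tail : id Body contributes {id}.
Union: FIRST(Tail) = { *, id }.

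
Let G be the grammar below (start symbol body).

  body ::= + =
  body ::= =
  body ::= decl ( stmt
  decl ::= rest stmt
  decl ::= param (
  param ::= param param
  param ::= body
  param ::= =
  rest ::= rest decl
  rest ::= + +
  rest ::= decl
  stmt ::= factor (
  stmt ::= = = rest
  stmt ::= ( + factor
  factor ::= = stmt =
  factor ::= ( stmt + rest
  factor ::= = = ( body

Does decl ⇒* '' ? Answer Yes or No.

No

No nonterminal in this grammar is nullable.
No production of decl has an RHS whose symbols are all nullable, so decl is not nullable.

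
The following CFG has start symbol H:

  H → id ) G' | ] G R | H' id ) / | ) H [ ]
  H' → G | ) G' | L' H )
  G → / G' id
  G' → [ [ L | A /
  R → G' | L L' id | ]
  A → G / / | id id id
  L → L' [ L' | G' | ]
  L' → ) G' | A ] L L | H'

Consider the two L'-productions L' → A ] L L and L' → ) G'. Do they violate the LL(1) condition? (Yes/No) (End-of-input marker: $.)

FIRST(A ] L L) = { /, id } and FIRST() G') = { ) }.
The FIRST sets are disjoint and neither alternative is nullable — no conflict.

No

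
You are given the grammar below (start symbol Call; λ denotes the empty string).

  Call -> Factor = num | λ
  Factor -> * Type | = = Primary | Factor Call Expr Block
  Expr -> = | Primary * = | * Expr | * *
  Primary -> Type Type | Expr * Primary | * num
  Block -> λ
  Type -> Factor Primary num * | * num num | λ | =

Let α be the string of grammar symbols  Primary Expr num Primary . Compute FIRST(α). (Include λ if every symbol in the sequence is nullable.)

{ *, = }

Add FIRST(Primary)\{λ} = { *, = }; Primary is nullable, continue.
Add FIRST(Expr) = { *, = }; Expr is not nullable, stop.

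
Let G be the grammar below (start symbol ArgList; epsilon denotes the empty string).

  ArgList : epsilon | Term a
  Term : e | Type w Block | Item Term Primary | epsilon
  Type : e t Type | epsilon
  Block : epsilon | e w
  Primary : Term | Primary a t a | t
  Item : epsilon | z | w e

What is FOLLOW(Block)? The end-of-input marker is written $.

{ a, e, t, w, z }

In Term : Type w Block: Block is at the end, add FOLLOW(Term) = { a, e, t, w, z }.
Union: FOLLOW(Block) = { a, e, t, w, z }.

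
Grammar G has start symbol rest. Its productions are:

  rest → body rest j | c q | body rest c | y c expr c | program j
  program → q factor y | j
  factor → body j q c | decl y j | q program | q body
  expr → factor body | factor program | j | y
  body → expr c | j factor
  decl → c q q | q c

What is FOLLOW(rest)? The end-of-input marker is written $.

rest is the start symbol, so $ ∈ FOLLOW(rest).
In rest → body rest j: add FIRST(j) = { j }.
In rest → body rest c: add FIRST(c) = { c }.
Union: FOLLOW(rest) = { $, c, j }.

{ $, c, j }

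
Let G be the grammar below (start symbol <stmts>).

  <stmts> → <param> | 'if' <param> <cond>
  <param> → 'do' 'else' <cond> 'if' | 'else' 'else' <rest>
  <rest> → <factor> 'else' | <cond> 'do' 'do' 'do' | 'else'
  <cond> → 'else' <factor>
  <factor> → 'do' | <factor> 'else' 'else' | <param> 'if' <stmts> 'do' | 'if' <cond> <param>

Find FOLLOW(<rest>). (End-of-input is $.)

In <param> → 'else' 'else' <rest>: <rest> is at the end, add FOLLOW(<param>) = { $, 'do', 'else', 'if' }.
Union: FOLLOW(<rest>) = { $, 'do', 'else', 'if' }.

{ $, 'do', 'else', 'if' }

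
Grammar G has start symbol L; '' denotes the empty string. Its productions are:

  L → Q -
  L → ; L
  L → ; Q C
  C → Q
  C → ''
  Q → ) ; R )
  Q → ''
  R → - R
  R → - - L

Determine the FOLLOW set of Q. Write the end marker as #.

In L → Q -: add FIRST(-) = { - }.
In L → ; Q C: add FIRST(C)\{''} = { ) }.
  Since C is nullable, also add FOLLOW(L) = { #, ) }.
In C → Q: Q is at the end, add FOLLOW(C) = { #, ) }.
Union: FOLLOW(Q) = { #, ), - }.

{ #, ), - }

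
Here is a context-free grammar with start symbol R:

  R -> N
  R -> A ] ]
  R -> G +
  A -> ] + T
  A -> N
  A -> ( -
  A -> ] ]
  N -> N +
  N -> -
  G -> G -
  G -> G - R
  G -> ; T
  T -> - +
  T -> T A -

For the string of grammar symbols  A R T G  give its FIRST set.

Add FIRST(A) = { (, -, ] }; A is not nullable, stop.

{ (, -, ] }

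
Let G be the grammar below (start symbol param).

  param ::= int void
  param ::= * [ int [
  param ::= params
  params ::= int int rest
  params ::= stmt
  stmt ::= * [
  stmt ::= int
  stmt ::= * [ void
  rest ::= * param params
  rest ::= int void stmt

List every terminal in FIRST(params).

{ *, int }

params ::= int int rest contributes {int}.
From params ::= stmt: add FIRST(stmt) = { *, int }.
Union: FIRST(params) = { *, int }.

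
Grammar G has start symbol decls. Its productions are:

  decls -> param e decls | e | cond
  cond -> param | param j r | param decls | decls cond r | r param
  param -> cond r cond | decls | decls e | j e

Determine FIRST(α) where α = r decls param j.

r is a terminal; add {r} and stop.

{ r }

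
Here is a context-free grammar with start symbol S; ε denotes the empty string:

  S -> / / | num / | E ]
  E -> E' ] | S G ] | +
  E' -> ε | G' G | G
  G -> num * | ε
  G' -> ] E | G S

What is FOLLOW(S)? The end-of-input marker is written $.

{ $, ], num }

S is the start symbol, so $ ∈ FOLLOW(S).
In E -> S G ]: add FIRST(G ]) = { ], num }.
In G' -> G S: S is at the end, add FOLLOW(G') = { ], num }.
Union: FOLLOW(S) = { $, ], num }.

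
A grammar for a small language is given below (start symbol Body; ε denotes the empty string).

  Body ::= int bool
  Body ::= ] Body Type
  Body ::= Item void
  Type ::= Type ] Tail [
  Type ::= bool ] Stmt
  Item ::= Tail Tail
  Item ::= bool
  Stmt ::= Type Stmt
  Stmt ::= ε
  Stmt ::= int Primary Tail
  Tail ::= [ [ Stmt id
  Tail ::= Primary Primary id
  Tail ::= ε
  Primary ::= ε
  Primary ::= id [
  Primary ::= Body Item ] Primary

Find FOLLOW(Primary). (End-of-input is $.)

{ $, [, ], bool, id, int, void }

In Stmt ::= int Primary Tail: add FIRST(Tail)\{ε} = { [, ], bool, id, int, void }.
  Since Tail is nullable, also add FOLLOW(Stmt) = { $, [, ], bool, id, int, void }.
In Tail ::= Primary Primary id: add FIRST(Primary id) = { [, ], bool, id, int, void }.
In Tail ::= Primary Primary id: add FIRST(id) = { id }.
In Primary ::= Body Item ] Primary: Primary is at the end, add FOLLOW(Primary) = { $, [, ], bool, id, int, void }.
Union: FOLLOW(Primary) = { $, [, ], bool, id, int, void }.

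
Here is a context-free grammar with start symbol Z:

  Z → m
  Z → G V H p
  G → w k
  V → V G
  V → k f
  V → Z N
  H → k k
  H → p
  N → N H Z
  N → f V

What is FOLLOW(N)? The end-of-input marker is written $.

{ k, p, w }

In V → Z N: N is at the end, add FOLLOW(V) = { k, p, w }.
In N → N H Z: add FIRST(H Z) = { k, p }.
Union: FOLLOW(N) = { k, p, w }.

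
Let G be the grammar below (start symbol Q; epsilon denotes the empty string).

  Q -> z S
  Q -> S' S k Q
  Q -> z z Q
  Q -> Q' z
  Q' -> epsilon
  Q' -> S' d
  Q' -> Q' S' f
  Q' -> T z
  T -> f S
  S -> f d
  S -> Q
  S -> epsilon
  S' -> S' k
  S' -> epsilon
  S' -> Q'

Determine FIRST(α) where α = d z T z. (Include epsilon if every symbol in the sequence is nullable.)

{ d }

d is a terminal; add {d} and stop.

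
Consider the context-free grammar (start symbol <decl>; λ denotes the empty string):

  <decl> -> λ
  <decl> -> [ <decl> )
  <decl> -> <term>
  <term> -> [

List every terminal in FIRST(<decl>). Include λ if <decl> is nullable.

{ [, λ }

<decl> -> λ contributes λ.
<decl> -> [ <decl> ) contributes {[}.
From <decl> -> <term>: add FIRST(<term>) = { [ }.
Union: FIRST(<decl>) = { [, λ }.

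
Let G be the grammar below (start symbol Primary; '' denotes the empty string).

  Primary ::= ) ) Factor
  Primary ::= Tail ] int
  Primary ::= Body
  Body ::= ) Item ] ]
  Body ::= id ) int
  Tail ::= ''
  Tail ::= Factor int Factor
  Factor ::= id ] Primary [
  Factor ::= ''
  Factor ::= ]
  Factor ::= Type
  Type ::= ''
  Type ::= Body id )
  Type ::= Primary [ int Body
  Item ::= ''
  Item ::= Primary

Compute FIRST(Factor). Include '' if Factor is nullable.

Factor ::= id ] Primary [ contributes {id}.
Factor ::= '' contributes ''.
Factor ::= ] contributes {]}.
From Factor ::= Type: add FIRST(Type) = { ), ], id, int, '' } (including '' since Type is nullable).
Union: FIRST(Factor) = { ), ], id, int, '' }.

{ ), ], id, int, '' }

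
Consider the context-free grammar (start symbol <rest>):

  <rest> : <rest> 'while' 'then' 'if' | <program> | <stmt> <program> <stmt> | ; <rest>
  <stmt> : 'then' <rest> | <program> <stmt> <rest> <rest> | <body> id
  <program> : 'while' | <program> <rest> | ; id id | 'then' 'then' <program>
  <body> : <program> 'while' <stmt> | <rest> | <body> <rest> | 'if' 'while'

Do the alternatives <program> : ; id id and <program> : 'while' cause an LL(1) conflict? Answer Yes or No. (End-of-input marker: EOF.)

No

FIRST(; id id) = { ; } and FIRST('while') = { 'while' }.
The FIRST sets are disjoint and neither alternative is nullable — no conflict.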